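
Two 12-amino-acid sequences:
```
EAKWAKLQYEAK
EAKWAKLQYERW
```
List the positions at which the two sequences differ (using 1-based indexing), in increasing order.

11, 12

Differences at position 11 (A→R), position 12 (K→W).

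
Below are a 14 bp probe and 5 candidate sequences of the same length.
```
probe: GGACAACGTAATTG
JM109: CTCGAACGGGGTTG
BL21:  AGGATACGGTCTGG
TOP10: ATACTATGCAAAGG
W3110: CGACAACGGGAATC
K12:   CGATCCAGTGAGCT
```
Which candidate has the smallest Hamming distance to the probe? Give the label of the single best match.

W3110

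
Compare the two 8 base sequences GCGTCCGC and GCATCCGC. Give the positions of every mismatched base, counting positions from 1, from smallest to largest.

3

Scanning 1-based: 3: G/A.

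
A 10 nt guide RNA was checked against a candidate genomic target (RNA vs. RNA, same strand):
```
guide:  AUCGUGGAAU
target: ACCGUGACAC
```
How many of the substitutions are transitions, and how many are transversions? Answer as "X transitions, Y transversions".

Mismatches (1-based):
base 2: U→C (pyrimidine→pyrimidine, transition)
base 7: G→A (purine→purine, transition)
base 8: A→C (purine→pyrimidine, transversion)
base 10: U→C (pyrimidine→pyrimidine, transition)

3 transitions, 1 transversion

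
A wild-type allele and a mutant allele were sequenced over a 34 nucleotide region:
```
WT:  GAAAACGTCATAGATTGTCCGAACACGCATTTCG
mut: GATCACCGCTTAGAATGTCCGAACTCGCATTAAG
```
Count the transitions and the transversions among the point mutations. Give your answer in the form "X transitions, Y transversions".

0 transitions, 9 transversions

Transitions (purine↔purine or pyrimidine↔pyrimidine): none.
Transversions (purine↔pyrimidine): 3 A→T, 4 A→C, 7 G→C, 8 T→G, 10 A→T, 15 T→A, 25 A→T, 32 T→A, 33 C→A.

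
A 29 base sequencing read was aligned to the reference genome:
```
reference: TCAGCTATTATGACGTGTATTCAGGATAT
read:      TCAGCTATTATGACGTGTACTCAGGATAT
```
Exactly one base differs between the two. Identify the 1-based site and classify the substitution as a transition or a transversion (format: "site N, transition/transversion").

Site 20 changes T→C. T is a pyrimidine and C is a pyrimidine, so this is a transition.

site 20, transition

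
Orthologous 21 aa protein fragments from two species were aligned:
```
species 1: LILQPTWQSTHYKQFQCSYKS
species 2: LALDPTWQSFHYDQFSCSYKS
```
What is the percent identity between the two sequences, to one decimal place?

Mismatches at positions 2, 4, 10, 13, 16 (1-based): 5 of 21.
Identical positions: 16/21 = 76.19% → 76.2%.

76.2%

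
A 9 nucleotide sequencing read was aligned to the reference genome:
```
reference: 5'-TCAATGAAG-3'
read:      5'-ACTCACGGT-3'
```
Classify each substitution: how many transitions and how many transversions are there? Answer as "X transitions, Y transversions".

2 transitions, 6 transversions

Transitions (purine↔purine or pyrimidine↔pyrimidine): 7 A→G, 8 A→G.
Transversions (purine↔pyrimidine): 1 T→A, 3 A→T, 4 A→C, 5 T→A, 6 G→C, 9 G→T.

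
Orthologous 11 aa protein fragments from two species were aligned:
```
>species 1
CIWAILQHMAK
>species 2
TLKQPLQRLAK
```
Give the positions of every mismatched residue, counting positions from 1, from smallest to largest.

1, 2, 3, 4, 5, 8, 9

Differences at position 1 (C→T), position 2 (I→L), position 3 (W→K), position 4 (A→Q), position 5 (I→P), position 8 (H→R), position 9 (M→L).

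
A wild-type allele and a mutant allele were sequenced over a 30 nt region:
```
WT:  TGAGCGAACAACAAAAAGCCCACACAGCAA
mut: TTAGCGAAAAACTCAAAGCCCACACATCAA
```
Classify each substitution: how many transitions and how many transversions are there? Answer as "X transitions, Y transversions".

0 transitions, 5 transversions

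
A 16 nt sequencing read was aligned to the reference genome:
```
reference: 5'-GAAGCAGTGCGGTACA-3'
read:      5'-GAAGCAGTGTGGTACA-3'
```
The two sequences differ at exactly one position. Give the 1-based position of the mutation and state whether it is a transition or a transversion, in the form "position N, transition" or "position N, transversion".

Position 10 changes C→T. C is a pyrimidine and T is a pyrimidine, so this is a transition.

position 10, transition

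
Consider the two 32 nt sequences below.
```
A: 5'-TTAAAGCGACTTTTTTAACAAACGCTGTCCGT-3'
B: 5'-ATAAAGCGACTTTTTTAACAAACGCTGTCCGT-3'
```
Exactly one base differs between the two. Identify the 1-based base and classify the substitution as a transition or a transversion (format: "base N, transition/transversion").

Base 1 changes T→A. T is a pyrimidine and A is a purine, so this is a transversion.

base 1, transversion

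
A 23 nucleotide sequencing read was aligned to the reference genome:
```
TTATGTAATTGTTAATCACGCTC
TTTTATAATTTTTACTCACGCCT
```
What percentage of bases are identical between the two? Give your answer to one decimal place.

73.9%

Mismatches at positions 3, 5, 11, 15, 22, 23 (1-based): 6 of 23.
Identical positions: 17/23 = 73.91% → 73.9%.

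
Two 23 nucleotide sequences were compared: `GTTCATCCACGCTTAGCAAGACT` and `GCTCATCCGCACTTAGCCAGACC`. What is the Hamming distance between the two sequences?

Comparing position by position, 5 positions differ: 2 (T/C), 9 (A/G), 11 (G/A), 18 (A/C), 23 (T/C).

5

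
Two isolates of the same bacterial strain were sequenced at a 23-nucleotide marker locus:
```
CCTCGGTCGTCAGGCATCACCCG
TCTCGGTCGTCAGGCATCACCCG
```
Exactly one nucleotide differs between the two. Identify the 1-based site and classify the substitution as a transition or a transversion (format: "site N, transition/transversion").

site 1, transition

The sequences differ only at site 1: C→T (pyrimidine→pyrimidine), a transition.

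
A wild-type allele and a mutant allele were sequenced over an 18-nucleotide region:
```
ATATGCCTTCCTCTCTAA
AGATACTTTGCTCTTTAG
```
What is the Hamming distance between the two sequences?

Mismatches (1-based): base 2: T→G; base 5: G→A; base 7: C→T; base 10: C→G; base 15: C→T; base 18: A→G.

6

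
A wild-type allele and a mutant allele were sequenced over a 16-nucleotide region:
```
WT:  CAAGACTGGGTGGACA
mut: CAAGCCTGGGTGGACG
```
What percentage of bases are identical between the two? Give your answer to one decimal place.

2 positions differ (5, 16), so 14 of 16 match: 14/16 = 87.5%.

87.5%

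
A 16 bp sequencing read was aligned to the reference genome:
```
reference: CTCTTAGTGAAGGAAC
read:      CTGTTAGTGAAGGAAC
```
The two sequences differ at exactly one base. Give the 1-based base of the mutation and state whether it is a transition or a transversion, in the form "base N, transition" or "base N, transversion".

The sequences differ only at base 3: C→G (pyrimidine→purine), a transversion.

base 3, transversion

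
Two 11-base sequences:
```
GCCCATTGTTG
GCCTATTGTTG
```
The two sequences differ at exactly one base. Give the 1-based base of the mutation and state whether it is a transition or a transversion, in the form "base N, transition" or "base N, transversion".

Base 4 changes C→T. C is a pyrimidine and T is a pyrimidine, so this is a transition.

base 4, transition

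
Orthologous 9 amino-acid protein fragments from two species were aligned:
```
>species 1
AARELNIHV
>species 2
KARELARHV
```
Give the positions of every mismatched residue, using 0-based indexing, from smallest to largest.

0, 5, 6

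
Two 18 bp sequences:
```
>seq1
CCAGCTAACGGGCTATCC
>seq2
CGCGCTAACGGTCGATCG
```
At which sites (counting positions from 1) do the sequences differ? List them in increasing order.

2, 3, 12, 14, 18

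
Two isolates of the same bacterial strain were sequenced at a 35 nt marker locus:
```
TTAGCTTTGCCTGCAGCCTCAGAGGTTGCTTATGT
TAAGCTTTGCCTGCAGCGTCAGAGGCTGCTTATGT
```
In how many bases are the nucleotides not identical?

3

Comparing position by position, 3 bases differ: 2 (T/A), 18 (C/G), 26 (T/C).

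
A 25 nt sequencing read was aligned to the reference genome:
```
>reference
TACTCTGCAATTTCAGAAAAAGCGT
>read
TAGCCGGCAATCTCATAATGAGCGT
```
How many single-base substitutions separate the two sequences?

7

The sequences differ at bases 3, 4, 6, 12, 16, 19, 20 (1-based) — 7 in total.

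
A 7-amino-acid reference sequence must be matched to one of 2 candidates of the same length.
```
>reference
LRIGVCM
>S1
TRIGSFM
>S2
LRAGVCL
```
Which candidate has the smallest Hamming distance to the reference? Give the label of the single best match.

S2

S1 differs at 3 positions; S2 differs at 2 positions. The closest is S2.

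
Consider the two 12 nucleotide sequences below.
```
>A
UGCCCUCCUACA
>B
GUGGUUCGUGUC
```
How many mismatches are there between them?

9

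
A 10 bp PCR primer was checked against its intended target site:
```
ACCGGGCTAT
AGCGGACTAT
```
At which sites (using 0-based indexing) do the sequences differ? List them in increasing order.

1, 5

Differences at site 1 (C→G), site 5 (G→A).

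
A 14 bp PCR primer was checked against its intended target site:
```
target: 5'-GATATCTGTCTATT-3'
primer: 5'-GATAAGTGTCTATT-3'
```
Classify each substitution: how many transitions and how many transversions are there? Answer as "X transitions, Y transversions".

Transitions (purine↔purine or pyrimidine↔pyrimidine): none.
Transversions (purine↔pyrimidine): 5 T→A, 6 C→G.

0 transitions, 2 transversions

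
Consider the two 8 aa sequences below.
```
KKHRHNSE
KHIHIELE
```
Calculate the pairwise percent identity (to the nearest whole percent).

Mismatches at positions 2, 3, 4, 5, 6, 7 (1-based): 6 of 8.
Identical positions: 2/8 = 25% → 25%.

25%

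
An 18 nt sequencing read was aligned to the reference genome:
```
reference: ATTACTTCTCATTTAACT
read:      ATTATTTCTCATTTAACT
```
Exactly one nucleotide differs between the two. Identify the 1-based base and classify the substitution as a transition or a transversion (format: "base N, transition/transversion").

base 5, transition

Base 5 changes C→T. C is a pyrimidine and T is a pyrimidine, so this is a transition.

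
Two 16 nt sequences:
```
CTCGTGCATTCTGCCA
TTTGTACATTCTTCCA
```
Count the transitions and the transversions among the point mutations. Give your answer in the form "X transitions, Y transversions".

3 transitions, 1 transversion

Transitions (purine↔purine or pyrimidine↔pyrimidine): 1 C→T, 3 C→T, 6 G→A.
Transversions (purine↔pyrimidine): 13 G→T.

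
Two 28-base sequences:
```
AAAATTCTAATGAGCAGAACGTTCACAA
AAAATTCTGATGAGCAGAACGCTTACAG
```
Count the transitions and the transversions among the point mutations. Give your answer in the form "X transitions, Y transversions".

Transitions (purine↔purine or pyrimidine↔pyrimidine): 9 A→G, 22 T→C, 24 C→T, 28 A→G.
Transversions (purine↔pyrimidine): none.

4 transitions, 0 transversions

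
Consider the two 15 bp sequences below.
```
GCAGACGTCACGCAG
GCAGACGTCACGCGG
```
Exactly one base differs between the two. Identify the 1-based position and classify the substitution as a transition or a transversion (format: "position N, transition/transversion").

The sequences differ only at position 14: A→G (purine→purine), a transition.

position 14, transition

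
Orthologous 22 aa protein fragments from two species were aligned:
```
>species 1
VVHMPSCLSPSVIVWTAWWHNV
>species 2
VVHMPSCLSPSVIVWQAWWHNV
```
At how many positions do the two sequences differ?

Comparing position by position, 1 position differs: 16 (T/Q).

1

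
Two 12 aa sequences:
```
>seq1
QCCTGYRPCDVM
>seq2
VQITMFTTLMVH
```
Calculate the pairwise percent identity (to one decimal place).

10 positions differ (1, 2, 3, 5, 6, 7, 8, 9, 10, 12), so 2 of 12 match: 2/12 = 16.67%.

16.7%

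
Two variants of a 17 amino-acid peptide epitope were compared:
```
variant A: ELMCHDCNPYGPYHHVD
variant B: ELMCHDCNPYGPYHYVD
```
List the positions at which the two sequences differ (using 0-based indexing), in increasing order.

14

Differences at position 14 (H→Y).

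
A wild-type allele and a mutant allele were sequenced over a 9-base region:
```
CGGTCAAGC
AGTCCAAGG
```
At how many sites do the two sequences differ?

4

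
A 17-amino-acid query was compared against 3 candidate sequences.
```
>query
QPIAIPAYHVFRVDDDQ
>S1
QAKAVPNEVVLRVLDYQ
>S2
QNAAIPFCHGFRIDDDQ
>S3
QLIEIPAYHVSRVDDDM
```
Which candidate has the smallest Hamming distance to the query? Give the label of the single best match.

S3

S1 differs at 9 residues; S2 differs at 6 residues; S3 differs at 4 residues. The closest is S3.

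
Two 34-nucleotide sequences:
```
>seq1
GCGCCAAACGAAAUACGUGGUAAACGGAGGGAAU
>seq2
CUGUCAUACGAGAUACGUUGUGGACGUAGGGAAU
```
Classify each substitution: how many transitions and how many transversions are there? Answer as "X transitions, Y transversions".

5 transitions, 4 transversions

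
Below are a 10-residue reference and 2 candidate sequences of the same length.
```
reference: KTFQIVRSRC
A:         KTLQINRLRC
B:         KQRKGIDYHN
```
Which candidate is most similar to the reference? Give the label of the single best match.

Hamming distances to reference — A: 3; B: 9.
Smallest is A with 3 mismatches.

A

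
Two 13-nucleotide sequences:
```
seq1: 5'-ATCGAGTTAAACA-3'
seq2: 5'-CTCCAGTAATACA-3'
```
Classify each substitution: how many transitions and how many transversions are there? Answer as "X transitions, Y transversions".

0 transitions, 4 transversions

Transitions (purine↔purine or pyrimidine↔pyrimidine): none.
Transversions (purine↔pyrimidine): 1 A→C, 4 G→C, 8 T→A, 10 A→T.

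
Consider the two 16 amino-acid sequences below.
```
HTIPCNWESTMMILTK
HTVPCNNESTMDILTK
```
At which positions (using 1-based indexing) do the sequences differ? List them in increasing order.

Differences at position 3 (I→V), position 7 (W→N), position 12 (M→D).

3, 7, 12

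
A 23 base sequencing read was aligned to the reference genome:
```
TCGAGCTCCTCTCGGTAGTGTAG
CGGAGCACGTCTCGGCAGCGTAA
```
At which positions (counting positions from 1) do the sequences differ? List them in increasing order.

1, 2, 7, 9, 16, 19, 23

Scanning 1-based: 1: T/C; 2: C/G; 7: T/A; 9: C/G; 16: T/C; 19: T/C; 23: G/A.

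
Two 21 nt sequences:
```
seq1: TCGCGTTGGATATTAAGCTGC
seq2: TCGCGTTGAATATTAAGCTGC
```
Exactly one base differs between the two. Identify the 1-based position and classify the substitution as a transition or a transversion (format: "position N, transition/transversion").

position 9, transition

The sequences differ only at position 9: G→A (purine→purine), a transition.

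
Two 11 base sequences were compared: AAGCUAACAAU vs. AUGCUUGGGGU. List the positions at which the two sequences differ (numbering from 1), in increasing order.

2, 6, 7, 8, 9, 10

Scanning 1-based: 2: A/U; 6: A/U; 7: A/G; 8: C/G; 9: A/G; 10: A/G.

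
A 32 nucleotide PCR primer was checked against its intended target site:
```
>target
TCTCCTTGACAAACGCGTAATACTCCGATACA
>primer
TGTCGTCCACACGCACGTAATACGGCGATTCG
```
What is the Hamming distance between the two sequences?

The sequences differ at bases 2, 5, 7, 8, 12, 13, 15, 24, 25, 30, 32 (1-based) — 11 in total.

11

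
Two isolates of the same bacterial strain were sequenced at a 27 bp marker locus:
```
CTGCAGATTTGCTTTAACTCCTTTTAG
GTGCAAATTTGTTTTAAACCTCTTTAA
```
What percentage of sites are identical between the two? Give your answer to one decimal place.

70.4%

8 positions differ (1, 6, 12, 18, 19, 21, 22, 27), so 19 of 27 match: 19/27 = 70.37%.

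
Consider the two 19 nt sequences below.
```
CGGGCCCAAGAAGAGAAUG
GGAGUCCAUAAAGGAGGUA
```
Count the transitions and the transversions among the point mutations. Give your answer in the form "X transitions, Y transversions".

Mismatches (1-based):
position 1: C→G (pyrimidine→purine, transversion)
position 3: G→A (purine→purine, transition)
position 5: C→U (pyrimidine→pyrimidine, transition)
position 9: A→U (purine→pyrimidine, transversion)
position 10: G→A (purine→purine, transition)
position 14: A→G (purine→purine, transition)
position 15: G→A (purine→purine, transition)
position 16: A→G (purine→purine, transition)
position 17: A→G (purine→purine, transition)
position 19: G→A (purine→purine, transition)

8 transitions, 2 transversions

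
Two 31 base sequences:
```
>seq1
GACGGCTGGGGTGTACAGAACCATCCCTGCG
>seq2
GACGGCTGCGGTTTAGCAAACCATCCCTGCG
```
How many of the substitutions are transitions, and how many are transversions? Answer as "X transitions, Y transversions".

1 transition, 4 transversions

Transitions (purine↔purine or pyrimidine↔pyrimidine): 18 G→A.
Transversions (purine↔pyrimidine): 9 G→C, 13 G→T, 16 C→G, 17 A→C.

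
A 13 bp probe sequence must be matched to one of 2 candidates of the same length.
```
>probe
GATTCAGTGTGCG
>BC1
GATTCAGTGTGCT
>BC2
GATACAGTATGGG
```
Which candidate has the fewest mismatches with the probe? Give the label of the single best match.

Hamming distances to probe — BC1: 1; BC2: 3.
Smallest is BC1 with 1 mismatch.

BC1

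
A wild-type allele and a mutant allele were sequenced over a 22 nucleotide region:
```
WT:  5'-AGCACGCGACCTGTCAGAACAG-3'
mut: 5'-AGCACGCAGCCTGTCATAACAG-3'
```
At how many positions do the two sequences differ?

3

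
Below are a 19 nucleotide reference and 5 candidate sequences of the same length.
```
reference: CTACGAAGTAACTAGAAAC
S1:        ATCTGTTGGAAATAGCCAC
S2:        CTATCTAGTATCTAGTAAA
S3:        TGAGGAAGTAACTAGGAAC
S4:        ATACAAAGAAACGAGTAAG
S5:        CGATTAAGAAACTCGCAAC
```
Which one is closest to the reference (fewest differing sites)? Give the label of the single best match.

S3

Hamming distances to reference — S1: 9; S2: 6; S3: 4; S4: 6; S5: 6.
Smallest is S3 with 4 mismatches.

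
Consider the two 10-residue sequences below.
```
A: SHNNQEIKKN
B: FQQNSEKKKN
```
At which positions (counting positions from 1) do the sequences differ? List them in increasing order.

1, 2, 3, 5, 7

Differences at position 1 (S→F), position 2 (H→Q), position 3 (N→Q), position 5 (Q→S), position 7 (I→K).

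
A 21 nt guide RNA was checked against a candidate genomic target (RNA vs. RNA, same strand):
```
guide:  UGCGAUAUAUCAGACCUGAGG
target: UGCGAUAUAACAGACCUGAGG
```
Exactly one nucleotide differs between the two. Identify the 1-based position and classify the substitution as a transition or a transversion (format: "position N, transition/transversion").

position 10, transversion

The sequences differ only at position 10: U→A (pyrimidine→purine), a transversion.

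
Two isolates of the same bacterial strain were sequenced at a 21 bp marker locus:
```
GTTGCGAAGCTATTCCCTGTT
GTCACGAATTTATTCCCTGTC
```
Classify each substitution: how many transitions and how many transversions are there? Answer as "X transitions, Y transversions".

Mismatches (1-based):
base 3: T→C (pyrimidine→pyrimidine, transition)
base 4: G→A (purine→purine, transition)
base 9: G→T (purine→pyrimidine, transversion)
base 10: C→T (pyrimidine→pyrimidine, transition)
base 21: T→C (pyrimidine→pyrimidine, transition)

4 transitions, 1 transversion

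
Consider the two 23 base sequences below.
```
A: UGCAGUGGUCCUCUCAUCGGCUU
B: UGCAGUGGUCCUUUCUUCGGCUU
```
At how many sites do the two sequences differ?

Comparing position by position, 2 sites differ: 13 (C/U), 16 (A/U).

2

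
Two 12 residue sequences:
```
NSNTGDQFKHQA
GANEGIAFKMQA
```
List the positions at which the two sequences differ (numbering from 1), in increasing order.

Scanning 1-based: 1: N/G; 2: S/A; 4: T/E; 6: D/I; 7: Q/A; 10: H/M.

1, 2, 4, 6, 7, 10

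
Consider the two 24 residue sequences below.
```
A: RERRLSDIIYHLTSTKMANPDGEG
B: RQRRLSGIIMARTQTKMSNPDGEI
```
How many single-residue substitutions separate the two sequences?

8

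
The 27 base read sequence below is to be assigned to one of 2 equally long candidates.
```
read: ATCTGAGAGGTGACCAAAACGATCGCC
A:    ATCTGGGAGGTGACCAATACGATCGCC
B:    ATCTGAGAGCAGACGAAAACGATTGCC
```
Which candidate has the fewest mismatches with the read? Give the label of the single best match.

Hamming distances to read — A: 2; B: 4.
Smallest is A with 2 mismatches.

A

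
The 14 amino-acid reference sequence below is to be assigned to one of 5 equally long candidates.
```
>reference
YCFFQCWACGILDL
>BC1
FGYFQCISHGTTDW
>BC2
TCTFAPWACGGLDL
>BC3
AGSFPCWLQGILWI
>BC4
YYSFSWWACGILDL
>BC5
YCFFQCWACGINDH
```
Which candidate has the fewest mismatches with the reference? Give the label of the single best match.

Hamming distances to reference — BC1: 9; BC2: 5; BC3: 8; BC4: 4; BC5: 2.
Smallest is BC5 with 2 mismatches.

BC5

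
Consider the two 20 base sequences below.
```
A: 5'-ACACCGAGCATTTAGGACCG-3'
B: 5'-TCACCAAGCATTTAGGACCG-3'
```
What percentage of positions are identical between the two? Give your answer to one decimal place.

90.0%

Mismatches at positions 1, 6 (1-based): 2 of 20.
Identical positions: 18/20 = 90% → 90.0%.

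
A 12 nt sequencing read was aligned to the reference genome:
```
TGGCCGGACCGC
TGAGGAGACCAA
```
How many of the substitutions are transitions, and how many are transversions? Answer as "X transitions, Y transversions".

3 transitions, 3 transversions

Transitions (purine↔purine or pyrimidine↔pyrimidine): 3 G→A, 6 G→A, 11 G→A.
Transversions (purine↔pyrimidine): 4 C→G, 5 C→G, 12 C→A.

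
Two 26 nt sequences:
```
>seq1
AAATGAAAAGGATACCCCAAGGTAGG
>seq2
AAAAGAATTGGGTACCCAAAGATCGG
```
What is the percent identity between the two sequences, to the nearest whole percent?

7 positions differ (4, 8, 9, 12, 18, 22, 24), so 19 of 26 match: 19/26 = 73.08%.

73%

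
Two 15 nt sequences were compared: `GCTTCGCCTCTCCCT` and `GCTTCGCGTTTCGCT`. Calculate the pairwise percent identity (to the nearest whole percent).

80%

Mismatches at positions 8, 10, 13 (1-based): 3 of 15.
Identical positions: 12/15 = 80% → 80%.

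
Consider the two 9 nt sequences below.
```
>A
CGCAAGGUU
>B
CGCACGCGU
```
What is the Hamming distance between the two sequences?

3

Comparing position by position, 3 positions differ: 5 (A/C), 7 (G/C), 8 (U/G).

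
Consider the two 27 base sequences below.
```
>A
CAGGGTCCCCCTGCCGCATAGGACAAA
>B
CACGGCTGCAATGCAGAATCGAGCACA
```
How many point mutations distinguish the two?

12

Comparing position by position, 12 sites differ: 3 (G/C), 6 (T/C), 7 (C/T), 8 (C/G), 10 (C/A), 11 (C/A), 15 (C/A), 17 (C/A), 20 (A/C), 22 (G/A), 23 (A/G), 26 (A/C).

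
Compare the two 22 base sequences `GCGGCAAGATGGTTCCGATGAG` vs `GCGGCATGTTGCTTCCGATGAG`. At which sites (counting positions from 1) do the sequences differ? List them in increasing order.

7, 9, 12

Scanning 1-based: 7: A/T; 9: A/T; 12: G/C.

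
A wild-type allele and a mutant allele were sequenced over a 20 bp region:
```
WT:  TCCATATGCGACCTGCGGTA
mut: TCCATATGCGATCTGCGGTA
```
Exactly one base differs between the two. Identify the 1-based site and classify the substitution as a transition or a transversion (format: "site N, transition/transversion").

site 12, transition

The sequences differ only at site 12: C→T (pyrimidine→pyrimidine), a transition.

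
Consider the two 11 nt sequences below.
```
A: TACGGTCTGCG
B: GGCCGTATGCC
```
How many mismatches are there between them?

Mismatches (1-based): site 1: T→G; site 2: A→G; site 4: G→C; site 7: C→A; site 11: G→C.

5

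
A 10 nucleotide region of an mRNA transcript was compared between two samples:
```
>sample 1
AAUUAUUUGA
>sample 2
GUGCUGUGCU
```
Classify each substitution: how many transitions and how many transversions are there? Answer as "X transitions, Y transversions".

Mismatches (1-based):
position 1: A→G (purine→purine, transition)
position 2: A→U (purine→pyrimidine, transversion)
position 3: U→G (pyrimidine→purine, transversion)
position 4: U→C (pyrimidine→pyrimidine, transition)
position 5: A→U (purine→pyrimidine, transversion)
position 6: U→G (pyrimidine→purine, transversion)
position 8: U→G (pyrimidine→purine, transversion)
position 9: G→C (purine→pyrimidine, transversion)
position 10: A→U (purine→pyrimidine, transversion)

2 transitions, 7 transversions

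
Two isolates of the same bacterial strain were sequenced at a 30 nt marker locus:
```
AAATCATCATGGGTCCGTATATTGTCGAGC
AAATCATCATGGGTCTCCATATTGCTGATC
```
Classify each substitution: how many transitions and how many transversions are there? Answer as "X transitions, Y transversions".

4 transitions, 2 transversions

Mismatches (1-based):
base 16: C→T (pyrimidine→pyrimidine, transition)
base 17: G→C (purine→pyrimidine, transversion)
base 18: T→C (pyrimidine→pyrimidine, transition)
base 25: T→C (pyrimidine→pyrimidine, transition)
base 26: C→T (pyrimidine→pyrimidine, transition)
base 29: G→T (purine→pyrimidine, transversion)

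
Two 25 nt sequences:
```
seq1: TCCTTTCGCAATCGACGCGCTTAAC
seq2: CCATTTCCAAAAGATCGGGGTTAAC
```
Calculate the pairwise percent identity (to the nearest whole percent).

60%

Mismatches at positions 1, 3, 8, 9, 12, 13, 14, 15, 18, 20 (1-based): 10 of 25.
Identical positions: 15/25 = 60% → 60%.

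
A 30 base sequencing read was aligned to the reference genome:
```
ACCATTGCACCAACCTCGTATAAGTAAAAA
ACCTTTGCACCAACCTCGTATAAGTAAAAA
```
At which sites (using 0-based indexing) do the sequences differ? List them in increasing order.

3

Scanning 0-based: 3: A/T.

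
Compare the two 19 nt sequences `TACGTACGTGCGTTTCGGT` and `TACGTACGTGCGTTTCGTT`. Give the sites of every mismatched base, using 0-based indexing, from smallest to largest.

Scanning 0-based: 17: G/T.

17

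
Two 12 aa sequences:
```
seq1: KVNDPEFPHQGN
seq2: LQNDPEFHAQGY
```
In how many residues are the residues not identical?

5

Mismatches (1-based): residue 1: K→L; residue 2: V→Q; residue 8: P→H; residue 9: H→A; residue 12: N→Y.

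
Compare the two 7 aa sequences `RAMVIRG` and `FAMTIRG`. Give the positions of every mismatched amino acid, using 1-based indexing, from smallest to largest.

1, 4

Scanning 1-based: 1: R/F; 4: V/T.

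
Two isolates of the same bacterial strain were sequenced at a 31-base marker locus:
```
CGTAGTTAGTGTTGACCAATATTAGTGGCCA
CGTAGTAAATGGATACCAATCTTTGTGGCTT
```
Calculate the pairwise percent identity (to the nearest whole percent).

Mismatches at positions 7, 9, 12, 13, 14, 21, 24, 30, 31 (1-based): 9 of 31.
Identical positions: 22/31 = 70.97% → 71%.

71%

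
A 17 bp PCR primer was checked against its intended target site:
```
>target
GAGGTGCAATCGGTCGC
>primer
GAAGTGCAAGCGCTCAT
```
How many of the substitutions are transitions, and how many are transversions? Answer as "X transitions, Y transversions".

3 transitions, 2 transversions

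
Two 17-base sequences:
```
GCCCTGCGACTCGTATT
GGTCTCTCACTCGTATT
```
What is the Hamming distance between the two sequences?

5

Mismatches (1-based): site 2: C→G; site 3: C→T; site 6: G→C; site 7: C→T; site 8: G→C.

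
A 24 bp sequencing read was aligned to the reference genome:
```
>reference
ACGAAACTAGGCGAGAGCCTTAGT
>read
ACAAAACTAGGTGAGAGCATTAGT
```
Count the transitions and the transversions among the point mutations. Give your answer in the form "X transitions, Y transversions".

Mismatches (1-based):
position 3: G→A (purine→purine, transition)
position 12: C→T (pyrimidine→pyrimidine, transition)
position 19: C→A (pyrimidine→purine, transversion)

2 transitions, 1 transversion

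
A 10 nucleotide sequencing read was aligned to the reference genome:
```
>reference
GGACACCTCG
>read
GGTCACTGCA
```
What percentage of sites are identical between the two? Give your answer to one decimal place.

Mismatches at positions 3, 7, 8, 10 (1-based): 4 of 10.
Identical positions: 6/10 = 60% → 60.0%.

60.0%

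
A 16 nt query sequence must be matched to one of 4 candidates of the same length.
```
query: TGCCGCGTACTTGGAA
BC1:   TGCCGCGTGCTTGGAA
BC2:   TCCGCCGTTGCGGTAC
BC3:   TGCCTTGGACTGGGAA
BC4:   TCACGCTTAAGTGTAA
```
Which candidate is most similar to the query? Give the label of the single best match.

BC1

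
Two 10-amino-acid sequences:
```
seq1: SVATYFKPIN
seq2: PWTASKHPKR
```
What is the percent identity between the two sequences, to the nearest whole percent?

10%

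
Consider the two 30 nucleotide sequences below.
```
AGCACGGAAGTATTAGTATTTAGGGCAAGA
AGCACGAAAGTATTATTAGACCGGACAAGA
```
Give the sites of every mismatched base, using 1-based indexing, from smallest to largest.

Scanning 1-based: 7: G/A; 16: G/T; 19: T/G; 20: T/A; 21: T/C; 22: A/C; 25: G/A.

7, 16, 19, 20, 21, 22, 25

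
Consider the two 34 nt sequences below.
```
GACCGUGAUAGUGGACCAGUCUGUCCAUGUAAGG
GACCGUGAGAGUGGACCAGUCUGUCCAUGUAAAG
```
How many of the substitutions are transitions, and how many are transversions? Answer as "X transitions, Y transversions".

Mismatches (1-based):
position 9: U→G (pyrimidine→purine, transversion)
position 33: G→A (purine→purine, transition)

1 transition, 1 transversion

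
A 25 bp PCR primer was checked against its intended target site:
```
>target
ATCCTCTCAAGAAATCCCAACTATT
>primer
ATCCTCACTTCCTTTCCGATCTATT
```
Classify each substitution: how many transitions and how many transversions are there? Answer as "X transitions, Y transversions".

0 transitions, 9 transversions

Transitions (purine↔purine or pyrimidine↔pyrimidine): none.
Transversions (purine↔pyrimidine): 7 T→A, 9 A→T, 10 A→T, 11 G→C, 12 A→C, 13 A→T, 14 A→T, 18 C→G, 20 A→T.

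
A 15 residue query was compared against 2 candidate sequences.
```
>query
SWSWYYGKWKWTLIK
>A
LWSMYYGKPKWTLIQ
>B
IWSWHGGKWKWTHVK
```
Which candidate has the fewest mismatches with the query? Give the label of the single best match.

A

Hamming distances to query — A: 4; B: 5.
Smallest is A with 4 mismatches.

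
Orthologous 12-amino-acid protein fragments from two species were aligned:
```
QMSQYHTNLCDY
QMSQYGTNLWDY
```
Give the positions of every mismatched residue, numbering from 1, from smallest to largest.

Scanning 1-based: 6: H/G; 10: C/W.

6, 10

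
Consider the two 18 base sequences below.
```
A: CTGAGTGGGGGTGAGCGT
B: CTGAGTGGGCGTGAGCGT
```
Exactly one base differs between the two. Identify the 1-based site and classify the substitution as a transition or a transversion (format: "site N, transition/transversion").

site 10, transversion

The sequences differ only at site 10: G→C (purine→pyrimidine), a transversion.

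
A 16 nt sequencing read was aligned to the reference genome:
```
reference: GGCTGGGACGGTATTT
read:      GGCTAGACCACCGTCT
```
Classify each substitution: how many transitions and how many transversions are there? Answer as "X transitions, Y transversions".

6 transitions, 2 transversions

Mismatches (1-based):
base 5: G→A (purine→purine, transition)
base 7: G→A (purine→purine, transition)
base 8: A→C (purine→pyrimidine, transversion)
base 10: G→A (purine→purine, transition)
base 11: G→C (purine→pyrimidine, transversion)
base 12: T→C (pyrimidine→pyrimidine, transition)
base 13: A→G (purine→purine, transition)
base 15: T→C (pyrimidine→pyrimidine, transition)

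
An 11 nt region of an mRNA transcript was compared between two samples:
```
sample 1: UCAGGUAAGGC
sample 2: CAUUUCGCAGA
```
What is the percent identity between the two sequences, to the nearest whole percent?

10 positions differ (1, 2, 3, 4, 5, 6, 7, 8, 9, 11), so 1 of 11 match: 1/11 = 9.091%.

9%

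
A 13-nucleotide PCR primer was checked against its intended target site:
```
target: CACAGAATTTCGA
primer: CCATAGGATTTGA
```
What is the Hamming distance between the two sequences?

Comparing position by position, 8 sites differ: 2 (A/C), 3 (C/A), 4 (A/T), 5 (G/A), 6 (A/G), 7 (A/G), 8 (T/A), 11 (C/T).

8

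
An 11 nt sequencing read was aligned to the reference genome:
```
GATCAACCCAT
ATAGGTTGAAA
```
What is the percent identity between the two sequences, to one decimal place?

Mismatches at positions 1, 2, 3, 4, 5, 6, 7, 8, 9, 11 (1-based): 10 of 11.
Identical positions: 1/11 = 9.091% → 9.1%.

9.1%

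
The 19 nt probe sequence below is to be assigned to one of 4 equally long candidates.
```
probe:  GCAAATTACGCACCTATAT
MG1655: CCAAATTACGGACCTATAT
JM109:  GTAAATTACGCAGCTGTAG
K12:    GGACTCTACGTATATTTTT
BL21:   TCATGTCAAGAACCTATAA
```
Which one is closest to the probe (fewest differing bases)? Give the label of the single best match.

MG1655 differs at 2 bases; JM109 differs at 4 bases; K12 differs at 9 bases; BL21 differs at 7 bases. The closest is MG1655.

MG1655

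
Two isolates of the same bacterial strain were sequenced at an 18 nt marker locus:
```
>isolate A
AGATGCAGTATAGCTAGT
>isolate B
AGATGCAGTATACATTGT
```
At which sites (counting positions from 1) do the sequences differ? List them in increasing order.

Scanning 1-based: 13: G/C; 14: C/A; 16: A/T.

13, 14, 16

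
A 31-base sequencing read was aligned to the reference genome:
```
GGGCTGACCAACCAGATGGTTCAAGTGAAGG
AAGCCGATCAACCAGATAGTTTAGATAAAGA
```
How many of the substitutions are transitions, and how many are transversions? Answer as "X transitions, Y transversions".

Mismatches (1-based):
position 1: G→A (purine→purine, transition)
position 2: G→A (purine→purine, transition)
position 5: T→C (pyrimidine→pyrimidine, transition)
position 8: C→T (pyrimidine→pyrimidine, transition)
position 18: G→A (purine→purine, transition)
position 22: C→T (pyrimidine→pyrimidine, transition)
position 24: A→G (purine→purine, transition)
position 25: G→A (purine→purine, transition)
position 27: G→A (purine→purine, transition)
position 31: G→A (purine→purine, transition)

10 transitions, 0 transversions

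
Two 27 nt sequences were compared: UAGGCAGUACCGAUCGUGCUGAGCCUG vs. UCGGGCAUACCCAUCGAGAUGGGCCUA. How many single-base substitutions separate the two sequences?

The sequences differ at sites 2, 5, 6, 7, 12, 17, 19, 22, 27 (1-based) — 9 in total.

9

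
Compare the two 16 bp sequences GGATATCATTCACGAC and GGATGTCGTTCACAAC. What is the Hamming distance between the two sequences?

3

Mismatches (1-based): site 5: A→G; site 8: A→G; site 14: G→A.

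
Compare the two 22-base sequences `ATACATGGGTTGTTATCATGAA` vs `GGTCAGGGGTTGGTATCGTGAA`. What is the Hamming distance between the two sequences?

The sequences differ at positions 1, 2, 3, 6, 13, 18 (1-based) — 6 in total.

6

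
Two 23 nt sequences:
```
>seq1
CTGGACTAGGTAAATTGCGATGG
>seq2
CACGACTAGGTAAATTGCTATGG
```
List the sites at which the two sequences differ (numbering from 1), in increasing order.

2, 3, 19

Differences at site 2 (T→A), site 3 (G→C), site 19 (G→T).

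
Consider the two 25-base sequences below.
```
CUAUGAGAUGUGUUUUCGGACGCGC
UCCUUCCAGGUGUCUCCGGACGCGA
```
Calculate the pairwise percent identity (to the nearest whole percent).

60%

Mismatches at positions 1, 2, 3, 5, 6, 7, 9, 14, 16, 25 (1-based): 10 of 25.
Identical positions: 15/25 = 60% → 60%.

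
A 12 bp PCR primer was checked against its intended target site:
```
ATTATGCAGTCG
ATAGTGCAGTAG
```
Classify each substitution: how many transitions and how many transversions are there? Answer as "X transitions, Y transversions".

Transitions (purine↔purine or pyrimidine↔pyrimidine): 4 A→G.
Transversions (purine↔pyrimidine): 3 T→A, 11 C→A.

1 transition, 2 transversions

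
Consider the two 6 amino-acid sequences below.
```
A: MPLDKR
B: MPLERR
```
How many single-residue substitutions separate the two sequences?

2

Mismatches (1-based): position 4: D→E; position 5: K→R.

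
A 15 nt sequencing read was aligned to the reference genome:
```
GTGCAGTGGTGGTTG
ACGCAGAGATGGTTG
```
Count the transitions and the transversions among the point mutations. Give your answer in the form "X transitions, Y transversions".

Mismatches (1-based):
site 1: G→A (purine→purine, transition)
site 2: T→C (pyrimidine→pyrimidine, transition)
site 7: T→A (pyrimidine→purine, transversion)
site 9: G→A (purine→purine, transition)

3 transitions, 1 transversion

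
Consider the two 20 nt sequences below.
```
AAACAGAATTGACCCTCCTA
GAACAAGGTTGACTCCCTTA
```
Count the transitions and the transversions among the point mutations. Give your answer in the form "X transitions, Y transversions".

Mismatches (1-based):
base 1: A→G (purine→purine, transition)
base 6: G→A (purine→purine, transition)
base 7: A→G (purine→purine, transition)
base 8: A→G (purine→purine, transition)
base 14: C→T (pyrimidine→pyrimidine, transition)
base 16: T→C (pyrimidine→pyrimidine, transition)
base 18: C→T (pyrimidine→pyrimidine, transition)

7 transitions, 0 transversions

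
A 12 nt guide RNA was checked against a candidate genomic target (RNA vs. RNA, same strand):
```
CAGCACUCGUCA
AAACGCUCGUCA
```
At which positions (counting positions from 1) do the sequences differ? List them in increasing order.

Differences at position 1 (C→A), position 3 (G→A), position 5 (A→G).

1, 3, 5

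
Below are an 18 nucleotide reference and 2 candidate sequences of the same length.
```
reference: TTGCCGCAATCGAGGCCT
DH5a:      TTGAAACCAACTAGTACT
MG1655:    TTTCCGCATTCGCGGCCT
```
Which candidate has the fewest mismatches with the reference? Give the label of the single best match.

Hamming distances to reference — DH5a: 8; MG1655: 3.
Smallest is MG1655 with 3 mismatches.

MG1655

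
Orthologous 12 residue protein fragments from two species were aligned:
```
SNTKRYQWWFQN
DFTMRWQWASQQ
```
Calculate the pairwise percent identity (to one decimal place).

Mismatches at positions 1, 2, 4, 6, 9, 10, 12 (1-based): 7 of 12.
Identical positions: 5/12 = 41.67% → 41.7%.

41.7%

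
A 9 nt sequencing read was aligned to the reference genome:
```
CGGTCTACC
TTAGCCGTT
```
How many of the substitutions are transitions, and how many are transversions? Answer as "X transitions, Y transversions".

6 transitions, 2 transversions

Transitions (purine↔purine or pyrimidine↔pyrimidine): 1 C→T, 3 G→A, 6 T→C, 7 A→G, 8 C→T, 9 C→T.
Transversions (purine↔pyrimidine): 2 G→T, 4 T→G.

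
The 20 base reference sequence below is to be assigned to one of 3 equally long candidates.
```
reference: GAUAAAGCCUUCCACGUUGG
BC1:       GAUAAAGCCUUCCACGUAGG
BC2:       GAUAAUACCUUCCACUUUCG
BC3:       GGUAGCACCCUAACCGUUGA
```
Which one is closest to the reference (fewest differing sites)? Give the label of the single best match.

BC1

BC1 differs at 1 site; BC2 differs at 4 sites; BC3 differs at 9 sites. The closest is BC1.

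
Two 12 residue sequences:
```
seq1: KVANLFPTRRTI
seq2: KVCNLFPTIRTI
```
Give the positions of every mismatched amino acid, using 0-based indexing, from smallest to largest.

2, 8

Differences at position 2 (A→C), position 8 (R→I).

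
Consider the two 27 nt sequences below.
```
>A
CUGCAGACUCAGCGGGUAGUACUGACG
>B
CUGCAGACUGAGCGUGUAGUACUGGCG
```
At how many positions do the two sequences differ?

The sequences differ at positions 10, 15, 25 (1-based) — 3 in total.

3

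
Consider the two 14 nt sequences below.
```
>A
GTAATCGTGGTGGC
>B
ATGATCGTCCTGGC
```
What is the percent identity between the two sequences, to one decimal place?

71.4%

Mismatches at positions 1, 3, 9, 10 (1-based): 4 of 14.
Identical positions: 10/14 = 71.43% → 71.4%.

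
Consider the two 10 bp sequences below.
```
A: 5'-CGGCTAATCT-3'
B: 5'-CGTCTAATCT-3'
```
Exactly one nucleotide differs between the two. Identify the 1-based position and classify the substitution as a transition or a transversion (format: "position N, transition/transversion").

position 3, transversion

The sequences differ only at position 3: G→T (purine→pyrimidine), a transversion.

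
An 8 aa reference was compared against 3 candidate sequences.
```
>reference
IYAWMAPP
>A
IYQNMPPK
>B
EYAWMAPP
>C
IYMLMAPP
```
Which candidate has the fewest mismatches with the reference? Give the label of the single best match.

A differs at 4 residues; B differs at 1 residue; C differs at 2 residues. The closest is B.

B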